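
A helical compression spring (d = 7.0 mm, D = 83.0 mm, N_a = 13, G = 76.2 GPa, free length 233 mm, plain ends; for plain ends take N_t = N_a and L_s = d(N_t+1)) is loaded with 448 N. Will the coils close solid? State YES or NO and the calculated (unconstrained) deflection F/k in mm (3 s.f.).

k = Gd⁴/(8D³N_a) = (76.2×10³)(7.0⁴)/(8·83.0³·13) = 3.0767 N/mm
N_t = 13; L_s = 7.0·14 = 98 mm; δ_solid = L₀ − L_s = 233 − 98 = 135 mm
δ = F/k = 448/3.0767 = 145.61 mm
δ ≥ δ_solid → spring goes solid

YES, δ = 146 mm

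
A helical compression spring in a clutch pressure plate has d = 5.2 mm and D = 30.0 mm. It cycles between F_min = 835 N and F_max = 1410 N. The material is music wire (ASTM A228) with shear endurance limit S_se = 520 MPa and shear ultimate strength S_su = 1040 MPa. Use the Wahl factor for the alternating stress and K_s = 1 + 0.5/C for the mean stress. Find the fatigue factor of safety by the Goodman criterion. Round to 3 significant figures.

C = D/d = 30.0/5.2 = 5.7692; K_W = (4C−1)/(4C−4)+0.615/C = 1.2639; K_s = 1+0.5/C = 1.0867
F_a = (F_max−F_min)/2 = 287.5 N; F_m = (F_max+F_min)/2 = 1122.5 N
τ_a = K_W·8F_aD/(πd³) = 1.2639 × 156.2 = 197.42 MPa
τ_m = K_s·8F_mD/(πd³) = 1.0867 × 609.87 = 662.73 MPa
Goodman: 1/n_f = τ_a/S_se + τ_m/S_su = 197.42/520 + 662.73/1040 = 0.37965 + 0.63724 = 1.0169
n_f = 1/1.0169 = 0.9834

0.983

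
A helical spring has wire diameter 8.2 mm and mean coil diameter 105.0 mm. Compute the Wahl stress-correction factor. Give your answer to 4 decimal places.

1.1116

C = D/d = 105.0/8.2 = 12.8049
K_W = (4C−1)/(4C−4) + 0.615/C = 50.220/47.220 + 0.0480 = 1.1116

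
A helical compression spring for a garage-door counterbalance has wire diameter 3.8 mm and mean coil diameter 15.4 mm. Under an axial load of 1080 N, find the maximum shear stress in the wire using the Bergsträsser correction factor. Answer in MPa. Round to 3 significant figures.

1060 MPa

Spring index C = D/d = 15.4/3.8 = 4.0526
K_B = (4C+2)/(4C−3) = 18.211/13.211 = 1.3785
τ₀ = 8FD/(πd³) = 8·1080·15.4/(π·3.8³) = 133056/172.39 = 771.85 MPa
τ_max = K·τ₀ = 1.3785 × 771.85 = 1064 MPa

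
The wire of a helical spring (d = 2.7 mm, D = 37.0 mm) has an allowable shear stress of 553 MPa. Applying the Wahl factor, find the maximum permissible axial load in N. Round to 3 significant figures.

105 N

C = D/d = 37.0/2.7 = 13.7037
K_W = (4C−1)/(4C−4) + 0.615/C = 53.815/50.815 + 0.0449 = 1.1039
τ_max = K·8FD/(πd³) → F_max = τ_allow·πd³/(8DK)
F_max = 553·π·2.7³/(8·37.0·1.1039) = 34195/326.76 = 104.65 N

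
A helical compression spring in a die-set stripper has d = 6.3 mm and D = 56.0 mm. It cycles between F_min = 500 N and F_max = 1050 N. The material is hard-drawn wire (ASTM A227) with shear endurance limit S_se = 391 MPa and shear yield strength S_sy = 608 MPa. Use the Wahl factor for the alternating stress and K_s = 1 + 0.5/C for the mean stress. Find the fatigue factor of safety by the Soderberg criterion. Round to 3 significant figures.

C = D/d = 56.0/6.3 = 8.8889; K_W = (4C−1)/(4C−4)+0.615/C = 1.1643; K_s = 1+0.5/C = 1.0562
F_a = (F_max−F_min)/2 = 275 N; F_m = (F_max+F_min)/2 = 775 N
τ_a = K_W·8F_aD/(πd³) = 1.1643 × 156.83 = 182.59 MPa
τ_m = K_s·8F_mD/(πd³) = 1.0562 × 441.99 = 466.85 MPa
Soderberg: 1/n_f = τ_a/S_se + τ_m/S_sy = 182.59/391 + 466.85/608 = 0.46699 + 0.76784 = 1.2348
n_f = 1/1.2348 = 0.8098

0.810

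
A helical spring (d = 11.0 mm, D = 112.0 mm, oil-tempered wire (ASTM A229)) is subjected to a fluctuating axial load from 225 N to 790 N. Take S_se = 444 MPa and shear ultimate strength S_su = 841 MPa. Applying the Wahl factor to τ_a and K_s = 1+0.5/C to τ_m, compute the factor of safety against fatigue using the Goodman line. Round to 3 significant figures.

3.43

C = D/d = 112.0/11.0 = 10.1818; K_W = (4C−1)/(4C−4)+0.615/C = 1.1421; K_s = 1+0.5/C = 1.0491
F_a = (F_max−F_min)/2 = 282.5 N; F_m = (F_max+F_min)/2 = 507.5 N
τ_a = K_W·8F_aD/(πd³) = 1.1421 × 60.534 = 69.135 MPa
τ_m = K_s·8F_mD/(πd³) = 1.0491 × 108.75 = 114.09 MPa
Goodman: 1/n_f = τ_a/S_se + τ_m/S_su = 69.135/444 + 114.09/841 = 0.15571 + 0.13566 = 0.29137
n_f = 1/0.29137 = 3.432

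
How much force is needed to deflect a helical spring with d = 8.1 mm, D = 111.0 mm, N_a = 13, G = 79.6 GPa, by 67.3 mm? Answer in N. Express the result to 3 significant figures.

k = Gd⁴/(8D³N_a) = (79.6×10³)(8.1⁴)/(8·111.0³·13) = 2.4091 N/mm
F = k·δ = 2.4091 × 67.3 = 162.13 N

162 N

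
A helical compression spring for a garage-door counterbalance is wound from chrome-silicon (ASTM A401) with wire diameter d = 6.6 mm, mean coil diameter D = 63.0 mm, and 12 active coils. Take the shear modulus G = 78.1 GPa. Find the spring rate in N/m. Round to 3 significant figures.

6170 N/m

k = Gd⁴/(8D³N_a) = (78.1×10³ × 6.6⁴) / (8 × 63.0³ × 12)
  = 1.48193e+08 / 2.40045e+07 = 6.1735 N/mm = 6173.5 N/m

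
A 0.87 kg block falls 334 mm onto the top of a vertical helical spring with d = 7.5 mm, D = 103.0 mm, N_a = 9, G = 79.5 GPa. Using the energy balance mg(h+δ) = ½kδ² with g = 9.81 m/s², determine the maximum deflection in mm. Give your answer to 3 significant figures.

45.0 mm

k = Gd⁴/(8D³N_a) = (79.5×10³)(7.5⁴)/(8·103.0³·9) = 3.1972 N/mm
W = mg = 0.87 × 9.81 = 8.5347 N
½kδ² − Wδ − Wh = 0 → δ = (W + √(W² + 2kWh))/k
δ = (8.5347 + √(72.841 + 18227.7))/3.1972 = (8.5347 + 135.28)/3.1972 = 44.982 mm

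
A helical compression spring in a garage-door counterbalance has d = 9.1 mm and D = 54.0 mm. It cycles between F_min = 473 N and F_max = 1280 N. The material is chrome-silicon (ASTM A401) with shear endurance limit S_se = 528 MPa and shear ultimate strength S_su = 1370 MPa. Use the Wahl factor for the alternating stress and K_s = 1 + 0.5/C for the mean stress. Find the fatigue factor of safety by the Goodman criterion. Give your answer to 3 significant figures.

C = D/d = 54.0/9.1 = 5.9341; K_W = (4C−1)/(4C−4)+0.615/C = 1.2556; K_s = 1+0.5/C = 1.0843
F_a = (F_max−F_min)/2 = 403.5 N; F_m = (F_max+F_min)/2 = 876.5 N
τ_a = K_W·8F_aD/(πd³) = 1.2556 × 73.63 = 92.453 MPa
τ_m = K_s·8F_mD/(πd³) = 1.0843 × 159.94 = 173.42 MPa
Goodman: 1/n_f = τ_a/S_se + τ_m/S_su = 92.453/528 + 173.42/1370 = 0.17510 + 0.12658 = 0.30168
n_f = 1/0.30168 = 3.315

3.31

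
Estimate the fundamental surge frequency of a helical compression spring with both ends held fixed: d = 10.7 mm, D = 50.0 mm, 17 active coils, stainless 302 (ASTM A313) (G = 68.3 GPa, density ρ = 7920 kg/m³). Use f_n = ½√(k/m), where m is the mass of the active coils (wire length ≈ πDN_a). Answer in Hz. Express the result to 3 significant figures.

k = Gd⁴/(8D³N_a) = (68.3×10³)(10.7⁴)/(8·50.0³·17) = 52.663 N/mm = 52663 N/m
Wire length L = πDN_a = π·50.0·17 = 2670.4 mm
m = ρ·(πd²/4)·L = 7920 × 89.92×10⁻⁶ m² × 2.6704 m = 1.9017 kg
f_n = ½√(k/m) = 0.5·√(52663/1.9017) = 0.5·√(27692) = 83.205 Hz

83.2 Hz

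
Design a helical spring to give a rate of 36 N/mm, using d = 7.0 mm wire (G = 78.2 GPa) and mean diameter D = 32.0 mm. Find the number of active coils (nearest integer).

20

N_a = Gd⁴/(8D³k) = (78.2×10³ × 7.0⁴)/(8 × 32.0³ × 36)
    = 1.87758e+08 / 9.43718e+06 = 19.9 → 20 coils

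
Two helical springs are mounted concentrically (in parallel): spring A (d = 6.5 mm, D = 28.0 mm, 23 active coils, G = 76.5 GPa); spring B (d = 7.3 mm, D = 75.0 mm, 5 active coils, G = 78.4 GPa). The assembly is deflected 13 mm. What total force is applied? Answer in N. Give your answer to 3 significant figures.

611 N

k_A = Gd⁴/(8D³N_a) = (76.5×10³)(6.5⁴)/(8·28.0³·23) = 33.808 N/mm
k_B = Gd⁴/(8D³N_a) = (78.4×10³)(7.3⁴)/(8·75.0³·5) = 13.194 N/mm
Parallel: k_eq = 33.808 + 13.194 = 47.002 N/mm
F = k_eq·δ = 47.002·13 = 611.02 N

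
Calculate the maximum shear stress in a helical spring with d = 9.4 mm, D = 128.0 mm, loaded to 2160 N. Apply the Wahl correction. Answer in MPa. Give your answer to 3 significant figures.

Spring index C = D/d = 128.0/9.4 = 13.6170
K_W = (4C−1)/(4C−4) + 0.615/C = 53.468/50.468 + 0.0452 = 1.1046
τ₀ = 8FD/(πd³) = 8·2160·128.0/(π·9.4³) = 2.21184e+06/2609.4 = 847.66 MPa
τ_max = K·τ₀ = 1.1046 × 847.66 = 936.33 MPa

936 MPa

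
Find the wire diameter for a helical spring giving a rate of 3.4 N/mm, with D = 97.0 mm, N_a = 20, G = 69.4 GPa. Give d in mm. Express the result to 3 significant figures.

9.20 mm

d = (8D³N_a·k / G)^(1/4) = (8·97.0³·20·3.4 / (69.4×10³))^0.25
  = (7154.1)^0.25 = 9.1968 mm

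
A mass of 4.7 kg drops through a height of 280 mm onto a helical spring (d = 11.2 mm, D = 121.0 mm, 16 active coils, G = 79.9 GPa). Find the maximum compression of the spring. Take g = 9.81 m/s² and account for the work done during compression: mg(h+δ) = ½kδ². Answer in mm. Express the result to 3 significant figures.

k = Gd⁴/(8D³N_a) = (79.9×10³)(11.2⁴)/(8·121.0³·16) = 5.5444 N/mm
W = mg = 4.7 × 9.81 = 46.107 N
½kδ² − Wδ − Wh = 0 → δ = (W + √(W² + 2kWh))/k
δ = (46.107 + √(2125.9 + 143155))/5.5444 = (46.107 + 381.16)/5.5444 = 77.063 mm

77.1 mm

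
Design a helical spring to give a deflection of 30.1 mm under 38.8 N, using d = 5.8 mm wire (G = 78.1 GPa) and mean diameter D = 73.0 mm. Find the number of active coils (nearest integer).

Required rate k = F/δ = 38.8/30.1 = 1.289 N/mm
N_a = Gd⁴/(8D³k) = (78.1×10³ × 5.8⁴)/(8 × 73.0³ × 1.289)
    = 8.83818e+07 / 4.01166e+06 = 22.03 → 22 coils

22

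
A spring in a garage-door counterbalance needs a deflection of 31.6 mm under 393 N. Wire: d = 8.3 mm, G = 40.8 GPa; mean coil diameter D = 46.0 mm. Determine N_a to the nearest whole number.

20

Required rate k = F/δ = 393/31.6 = 12.437 N/mm
N_a = Gd⁴/(8D³k) = (40.8×10³ × 8.3⁴)/(8 × 46.0³ × 12.437)
    = 1.9363e+08 / 9.68432e+06 = 19.99 → 20 coils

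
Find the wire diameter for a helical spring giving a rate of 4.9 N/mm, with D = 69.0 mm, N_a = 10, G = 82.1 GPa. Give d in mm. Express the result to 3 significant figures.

6.29 mm

d = (8D³N_a·k / G)^(1/4) = (8·69.0³·10·4.9 / (82.1×10³))^0.25
  = (1568.5)^0.25 = 6.2932 mm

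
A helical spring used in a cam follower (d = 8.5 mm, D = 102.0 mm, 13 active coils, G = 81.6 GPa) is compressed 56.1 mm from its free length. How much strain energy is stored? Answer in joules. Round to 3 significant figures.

6.07 J

k = Gd⁴/(8D³N_a) = (81.6×10³)(8.5⁴)/(8·102.0³·13) = 3.8595 N/mm
U = ½kδ² = 0.5 × 3.8595 × 56.1² = 6073.3 N·mm = 6.0733 J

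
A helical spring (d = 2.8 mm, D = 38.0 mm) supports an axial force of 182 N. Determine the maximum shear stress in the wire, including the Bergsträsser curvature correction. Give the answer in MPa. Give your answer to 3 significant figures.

880 MPa

Spring index C = D/d = 38.0/2.8 = 13.5714
K_B = (4C+2)/(4C−3) = 56.286/51.286 = 1.0975
τ₀ = 8FD/(πd³) = 8·182·38.0/(π·2.8³) = 55328/68.964 = 802.27 MPa
τ_max = K·τ₀ = 1.0975 × 802.27 = 880.49 MPa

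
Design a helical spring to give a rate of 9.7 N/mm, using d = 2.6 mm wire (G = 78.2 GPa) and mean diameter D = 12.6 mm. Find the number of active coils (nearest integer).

23

N_a = Gd⁴/(8D³k) = (78.2×10³ × 2.6⁴)/(8 × 12.6³ × 9.7)
    = 3.57355e+06 / 155229 = 23.02 → 23 coils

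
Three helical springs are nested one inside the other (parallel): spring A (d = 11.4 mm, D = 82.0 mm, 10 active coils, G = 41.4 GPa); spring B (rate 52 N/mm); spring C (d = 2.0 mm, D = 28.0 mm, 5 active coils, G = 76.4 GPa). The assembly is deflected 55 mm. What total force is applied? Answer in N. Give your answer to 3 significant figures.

3810 N

k_A = Gd⁴/(8D³N_a) = (41.4×10³)(11.4⁴)/(8·82.0³·10) = 15.852 N/mm
k_C = Gd⁴/(8D³N_a) = (76.4×10³)(2.0⁴)/(8·28.0³·5) = 1.3921 N/mm
Parallel: k_eq = 15.852 + 52 + 1.3921 = 69.244 N/mm
F = k_eq·δ = 69.244·55 = 3808.4 N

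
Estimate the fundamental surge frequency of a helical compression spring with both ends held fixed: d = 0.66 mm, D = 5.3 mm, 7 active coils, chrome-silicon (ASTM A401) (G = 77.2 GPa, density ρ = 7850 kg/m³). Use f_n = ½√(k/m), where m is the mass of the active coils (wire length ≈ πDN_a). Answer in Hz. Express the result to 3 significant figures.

k = Gd⁴/(8D³N_a) = (77.2×10³)(0.66⁴)/(8·5.3³·7) = 1.757 N/mm = 1757 N/m
Wire length L = πDN_a = π·5.3·7 = 116.55 mm
m = ρ·(πd²/4)·L = 7850 × 0.34212×10⁻⁶ m² × 0.11655 m = 0.00031302 kg
f_n = ½√(k/m) = 0.5·√(1757/0.00031302) = 0.5·√(5.6131e+06) = 1184.6 Hz

1180 Hz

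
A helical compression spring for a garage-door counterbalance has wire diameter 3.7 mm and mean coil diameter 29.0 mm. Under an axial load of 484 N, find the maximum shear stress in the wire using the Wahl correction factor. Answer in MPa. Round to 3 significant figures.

838 MPa

Spring index C = D/d = 29.0/3.7 = 7.8378
K_W = (4C−1)/(4C−4) + 0.615/C = 30.351/27.351 + 0.0785 = 1.1881
τ₀ = 8FD/(πd³) = 8·484·29.0/(π·3.7³) = 112288/159.13 = 705.63 MPa
τ_max = K·τ₀ = 1.1881 × 705.63 = 838.4 MPa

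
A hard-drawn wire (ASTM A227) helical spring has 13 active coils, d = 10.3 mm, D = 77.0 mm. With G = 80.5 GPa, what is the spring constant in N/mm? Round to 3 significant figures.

k = Gd⁴/(8D³N_a) = (80.5×10³ × 10.3⁴) / (8 × 77.0³ × 13)
  = 9.06035e+08 / 4.74794e+07 = 19.083 N/mm

19.1 N/mm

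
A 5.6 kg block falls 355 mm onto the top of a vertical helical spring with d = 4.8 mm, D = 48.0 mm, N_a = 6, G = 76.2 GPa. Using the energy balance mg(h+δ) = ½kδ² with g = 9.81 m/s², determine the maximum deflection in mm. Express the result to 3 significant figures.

79.1 mm

k = Gd⁴/(8D³N_a) = (76.2×10³)(4.8⁴)/(8·48.0³·6) = 7.62 N/mm
W = mg = 5.6 × 9.81 = 54.936 N
½kδ² − Wδ − Wh = 0 → δ = (W + √(W² + 2kWh))/k
δ = (54.936 + √(3018 + 297215))/7.62 = (54.936 + 547.93)/7.62 = 79.117 mm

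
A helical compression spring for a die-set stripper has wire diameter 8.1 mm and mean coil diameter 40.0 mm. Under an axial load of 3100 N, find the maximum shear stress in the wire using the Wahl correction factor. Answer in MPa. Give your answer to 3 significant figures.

Spring index C = D/d = 40.0/8.1 = 4.9383
K_W = (4C−1)/(4C−4) + 0.615/C = 18.753/15.753 + 0.1245 = 1.3150
τ₀ = 8FD/(πd³) = 8·3100·40.0/(π·8.1³) = 992000/1669.6 = 594.16 MPa
τ_max = K·τ₀ = 1.3150 × 594.16 = 781.31 MPa

781 MPa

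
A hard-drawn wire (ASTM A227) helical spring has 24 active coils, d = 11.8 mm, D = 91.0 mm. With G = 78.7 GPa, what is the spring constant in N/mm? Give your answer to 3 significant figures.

10.5 N/mm

k = Gd⁴/(8D³N_a) = (78.7×10³ × 11.8⁴) / (8 × 91.0³ × 24)
  = 1.52582e+09 / 1.44686e+08 = 10.546 N/mm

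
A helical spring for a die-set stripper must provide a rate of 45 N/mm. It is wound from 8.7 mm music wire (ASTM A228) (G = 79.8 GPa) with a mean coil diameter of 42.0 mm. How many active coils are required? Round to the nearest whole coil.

N_a = Gd⁴/(8D³k) = (79.8×10³ × 8.7⁴)/(8 × 42.0³ × 45)
    = 4.57172e+08 / 2.66717e+07 = 17.14 → 17 coils

17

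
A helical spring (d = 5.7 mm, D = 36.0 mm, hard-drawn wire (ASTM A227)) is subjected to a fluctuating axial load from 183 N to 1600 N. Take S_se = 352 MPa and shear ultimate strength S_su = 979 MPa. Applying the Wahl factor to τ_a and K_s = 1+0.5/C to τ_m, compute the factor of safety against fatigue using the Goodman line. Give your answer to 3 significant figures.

0.581

C = D/d = 36.0/5.7 = 6.3158; K_W = (4C−1)/(4C−4)+0.615/C = 1.2385; K_s = 1+0.5/C = 1.0792
F_a = (F_max−F_min)/2 = 708.5 N; F_m = (F_max+F_min)/2 = 891.5 N
τ_a = K_W·8F_aD/(πd³) = 1.2385 × 350.72 = 434.35 MPa
τ_m = K_s·8F_mD/(πd³) = 1.0792 × 441.31 = 476.24 MPa
Goodman: 1/n_f = τ_a/S_se + τ_m/S_su = 434.35/352 + 476.24/979 = 1.23395 + 0.48646 = 1.7204
n_f = 1/1.7204 = 0.5813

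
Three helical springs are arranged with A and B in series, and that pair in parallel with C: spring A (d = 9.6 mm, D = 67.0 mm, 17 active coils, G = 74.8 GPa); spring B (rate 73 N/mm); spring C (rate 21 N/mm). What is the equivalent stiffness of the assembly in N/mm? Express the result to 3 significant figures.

33.8 N/mm

k_A = Gd⁴/(8D³N_a) = (74.8×10³)(9.6⁴)/(8·67.0³·17) = 15.532 N/mm
Springs A,B series: k_AB = 1/(1/15.532+1/73) = 12.807 N/mm; parallel with C: k_eq = 12.807+21 = 33.807 N/mm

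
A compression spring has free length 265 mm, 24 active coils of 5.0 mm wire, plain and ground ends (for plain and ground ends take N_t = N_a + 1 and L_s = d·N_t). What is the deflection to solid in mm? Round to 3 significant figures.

N_t = 25; L_s = 5.0·25 = 125 mm
δ_solid = L₀ − L_s = 265 − 125 = 140 mm

140 mm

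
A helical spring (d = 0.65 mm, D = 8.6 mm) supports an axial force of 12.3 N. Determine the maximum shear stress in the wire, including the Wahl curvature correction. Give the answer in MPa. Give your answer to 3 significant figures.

1090 MPa

Spring index C = D/d = 8.6/0.65 = 13.2308
K_W = (4C−1)/(4C−4) + 0.615/C = 51.923/48.923 + 0.0465 = 1.1078
τ₀ = 8FD/(πd³) = 8·12.3·8.6/(π·0.65³) = 846.24/0.86276 = 980.85 MPa
τ_max = K·τ₀ = 1.1078 × 980.85 = 1086.6 MPa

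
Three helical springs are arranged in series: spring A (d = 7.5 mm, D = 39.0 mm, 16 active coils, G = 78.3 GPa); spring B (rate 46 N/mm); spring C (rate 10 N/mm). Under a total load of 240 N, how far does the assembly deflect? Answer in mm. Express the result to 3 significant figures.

36.6 mm

k_A = Gd⁴/(8D³N_a) = (78.3×10³)(7.5⁴)/(8·39.0³·16) = 32.629 N/mm
Series: 1/k_eq = 1/32.629 + 1/46 + 1/10 = 0.15239; k_eq = 6.5622 N/mm
δ = F/k_eq = 240/6.5622 = 36.573 mm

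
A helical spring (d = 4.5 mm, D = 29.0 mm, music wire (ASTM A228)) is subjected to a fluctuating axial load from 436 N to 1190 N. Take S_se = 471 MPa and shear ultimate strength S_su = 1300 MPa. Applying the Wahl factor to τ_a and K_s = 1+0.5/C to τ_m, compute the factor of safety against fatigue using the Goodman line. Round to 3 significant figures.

C = D/d = 29.0/4.5 = 6.4444; K_W = (4C−1)/(4C−4)+0.615/C = 1.2332; K_s = 1+0.5/C = 1.0776
F_a = (F_max−F_min)/2 = 377 N; F_m = (F_max+F_min)/2 = 813 N
τ_a = K_W·8F_aD/(πd³) = 1.2332 × 305.52 = 376.77 MPa
τ_m = K_s·8F_mD/(πd³) = 1.0776 × 658.86 = 709.98 MPa
Goodman: 1/n_f = τ_a/S_se + τ_m/S_su = 376.77/471 + 709.98/1300 = 0.79993 + 0.54613 = 1.3461
n_f = 1/1.3461 = 0.7429

0.743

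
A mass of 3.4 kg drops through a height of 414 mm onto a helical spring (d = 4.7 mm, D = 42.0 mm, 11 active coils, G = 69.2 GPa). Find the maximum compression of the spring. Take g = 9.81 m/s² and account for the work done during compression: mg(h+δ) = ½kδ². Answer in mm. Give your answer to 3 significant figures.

k = Gd⁴/(8D³N_a) = (69.2×10³)(4.7⁴)/(8·42.0³·11) = 5.1793 N/mm
W = mg = 3.4 × 9.81 = 33.354 N
½kδ² − Wδ − Wh = 0 → δ = (W + √(W² + 2kWh))/k
δ = (33.354 + √(1112.5 + 143036))/5.1793 = (33.354 + 379.67)/5.1793 = 79.746 mm

79.7 mm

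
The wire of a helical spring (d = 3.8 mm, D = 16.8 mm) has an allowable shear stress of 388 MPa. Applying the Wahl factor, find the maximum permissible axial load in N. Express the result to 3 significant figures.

C = D/d = 16.8/3.8 = 4.4211
K_W = (4C−1)/(4C−4) + 0.615/C = 16.684/13.684 + 0.1391 = 1.3583
τ_max = K·8FD/(πd³) → F_max = τ_allow·πd³/(8DK)
F_max = 388·π·3.8³/(8·16.8·1.3583) = 66886/182.56 = 366.37 N

366 N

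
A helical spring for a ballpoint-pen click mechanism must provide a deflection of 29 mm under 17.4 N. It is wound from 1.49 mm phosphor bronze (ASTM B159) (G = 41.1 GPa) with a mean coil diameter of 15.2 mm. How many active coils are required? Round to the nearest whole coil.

Required rate k = F/δ = 17.4/29 = 0.6 N/mm
N_a = Gd⁴/(8D³k) = (41.1×10³ × 1.49⁴)/(8 × 15.2³ × 0.6)
    = 202575 / 16856.7 = 12.02 → 12 coils

12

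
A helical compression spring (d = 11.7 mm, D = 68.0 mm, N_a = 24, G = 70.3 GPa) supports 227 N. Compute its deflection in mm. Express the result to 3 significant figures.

10.4 mm

k = Gd⁴/(8D³N_a) = (70.3×10³)(11.7⁴)/(8·68.0³·24) = 21.821 N/mm
δ = F/k = 227 / 21.821 = 10.403 mm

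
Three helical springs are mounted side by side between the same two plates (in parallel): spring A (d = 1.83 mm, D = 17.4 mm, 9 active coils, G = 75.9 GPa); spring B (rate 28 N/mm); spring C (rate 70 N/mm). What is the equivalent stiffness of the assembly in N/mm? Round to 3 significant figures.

100 N/mm

k_A = Gd⁴/(8D³N_a) = (75.9×10³)(1.83⁴)/(8·17.4³·9) = 2.2442 N/mm
Parallel: k_eq = 2.2442 + 28 + 70 = 100.24 N/mm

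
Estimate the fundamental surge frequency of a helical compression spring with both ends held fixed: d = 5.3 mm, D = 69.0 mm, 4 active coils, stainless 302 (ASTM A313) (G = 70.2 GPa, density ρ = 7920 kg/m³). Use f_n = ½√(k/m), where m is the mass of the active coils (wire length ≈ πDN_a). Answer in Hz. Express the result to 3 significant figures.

k = Gd⁴/(8D³N_a) = (70.2×10³)(5.3⁴)/(8·69.0³·4) = 5.2692 N/mm = 5269.2 N/m
Wire length L = πDN_a = π·69.0·4 = 867.08 mm
m = ρ·(πd²/4)·L = 7920 × 22.062×10⁻⁶ m² × 0.86708 m = 0.1515 kg
f_n = ½√(k/m) = 0.5·√(5269.2/0.1515) = 0.5·√(34779) = 93.246 Hz

93.2 Hz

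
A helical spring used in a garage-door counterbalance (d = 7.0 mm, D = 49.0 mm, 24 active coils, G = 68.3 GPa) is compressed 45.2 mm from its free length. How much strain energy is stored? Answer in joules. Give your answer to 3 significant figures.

7.42 J

k = Gd⁴/(8D³N_a) = (68.3×10³)(7.0⁴)/(8·49.0³·24) = 7.2598 N/mm
U = ½kδ² = 0.5 × 7.2598 × 45.2² = 7416 N·mm = 7.416 J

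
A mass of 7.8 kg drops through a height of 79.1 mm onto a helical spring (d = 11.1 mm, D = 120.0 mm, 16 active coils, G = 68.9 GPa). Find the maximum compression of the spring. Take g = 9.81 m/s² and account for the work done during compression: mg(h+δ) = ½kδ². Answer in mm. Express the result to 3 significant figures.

69.3 mm

k = Gd⁴/(8D³N_a) = (68.9×10³)(11.1⁴)/(8·120.0³·16) = 4.7289 N/mm
W = mg = 7.8 × 9.81 = 76.518 N
½kδ² − Wδ − Wh = 0 → δ = (W + √(W² + 2kWh))/k
δ = (76.518 + √(5855 + 57243.7))/4.7289 = (76.518 + 251.19)/4.7289 = 69.3 mm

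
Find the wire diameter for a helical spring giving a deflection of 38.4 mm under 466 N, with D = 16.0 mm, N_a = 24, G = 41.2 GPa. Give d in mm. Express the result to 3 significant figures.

Required rate k = F/δ = 466/38.4 = 12.135 N/mm
d = (8D³N_a·k / G)^(1/4) = (8·16.0³·24·12.135 / (41.2×10³))^0.25
  = (231.64)^0.25 = 3.9013 mm

3.90 mm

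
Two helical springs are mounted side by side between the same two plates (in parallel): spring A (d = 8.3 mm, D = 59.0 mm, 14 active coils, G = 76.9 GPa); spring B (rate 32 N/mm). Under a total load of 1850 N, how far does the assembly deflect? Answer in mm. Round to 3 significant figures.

k_A = Gd⁴/(8D³N_a) = (76.9×10³)(8.3⁴)/(8·59.0³·14) = 15.866 N/mm
Parallel: k_eq = 15.866 + 32 = 47.866 N/mm
δ = F/k_eq = 1850/47.866 = 38.65 mm

38.6 mm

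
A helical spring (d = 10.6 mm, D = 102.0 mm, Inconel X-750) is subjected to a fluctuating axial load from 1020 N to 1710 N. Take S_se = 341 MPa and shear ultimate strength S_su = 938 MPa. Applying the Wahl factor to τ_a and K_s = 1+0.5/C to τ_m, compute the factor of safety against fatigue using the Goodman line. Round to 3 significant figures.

1.70

C = D/d = 102.0/10.6 = 9.6226; K_W = (4C−1)/(4C−4)+0.615/C = 1.1509; K_s = 1+0.5/C = 1.0520
F_a = (F_max−F_min)/2 = 345 N; F_m = (F_max+F_min)/2 = 1365 N
τ_a = K_W·8F_aD/(πd³) = 1.1509 × 75.239 = 86.592 MPa
τ_m = K_s·8F_mD/(πd³) = 1.0520 × 297.68 = 313.15 MPa
Goodman: 1/n_f = τ_a/S_se + τ_m/S_su = 86.592/341 + 313.15/938 = 0.25393 + 0.33385 = 0.58779
n_f = 1/0.58779 = 1.701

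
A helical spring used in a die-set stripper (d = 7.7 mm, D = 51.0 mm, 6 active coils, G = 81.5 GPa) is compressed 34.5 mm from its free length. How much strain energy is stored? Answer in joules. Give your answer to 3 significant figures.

k = Gd⁴/(8D³N_a) = (81.5×10³)(7.7⁴)/(8·51.0³·6) = 44.995 N/mm
U = ½kδ² = 0.5 × 44.995 × 34.5² = 26778 N·mm = 26.778 J

26.8 J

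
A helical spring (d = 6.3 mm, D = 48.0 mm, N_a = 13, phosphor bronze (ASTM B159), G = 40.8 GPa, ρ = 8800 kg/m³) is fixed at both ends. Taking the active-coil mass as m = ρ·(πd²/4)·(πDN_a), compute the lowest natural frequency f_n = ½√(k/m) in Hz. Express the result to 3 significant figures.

51.0 Hz

k = Gd⁴/(8D³N_a) = (40.8×10³)(6.3⁴)/(8·48.0³·13) = 5.5881 N/mm = 5588.1 N/m
Wire length L = πDN_a = π·48.0·13 = 1960.4 mm
m = ρ·(πd²/4)·L = 8800 × 31.172×10⁻⁶ m² × 1.9604 m = 0.53776 kg
f_n = ½√(k/m) = 0.5·√(5588.1/0.53776) = 0.5·√(10391) = 50.969 Hz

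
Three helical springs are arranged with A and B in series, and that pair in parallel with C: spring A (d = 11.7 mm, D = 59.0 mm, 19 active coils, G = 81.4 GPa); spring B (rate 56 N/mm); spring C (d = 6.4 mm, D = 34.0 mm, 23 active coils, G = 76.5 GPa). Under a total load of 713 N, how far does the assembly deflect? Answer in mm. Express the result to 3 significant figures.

16.3 mm

k_A = Gd⁴/(8D³N_a) = (81.4×10³)(11.7⁴)/(8·59.0³·19) = 48.862 N/mm
k_C = Gd⁴/(8D³N_a) = (76.5×10³)(6.4⁴)/(8·34.0³·23) = 17.747 N/mm
Springs A,B series: k_AB = 1/(1/48.862+1/56) = 26.094 N/mm; parallel with C: k_eq = 26.094+17.747 = 43.841 N/mm
δ = F/k_eq = 713/43.841 = 16.263 mm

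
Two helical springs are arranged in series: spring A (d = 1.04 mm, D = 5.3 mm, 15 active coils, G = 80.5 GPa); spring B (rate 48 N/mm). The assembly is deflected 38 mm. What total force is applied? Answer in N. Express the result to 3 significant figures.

k_A = Gd⁴/(8D³N_a) = (80.5×10³)(1.04⁴)/(8·5.3³·15) = 5.2713 N/mm
Series: 1/k_eq = 1/5.2713 + 1/48 = 0.21054; k_eq = 4.7497 N/mm
F = k_eq·δ = 4.7497·38 = 180.49 N

180 N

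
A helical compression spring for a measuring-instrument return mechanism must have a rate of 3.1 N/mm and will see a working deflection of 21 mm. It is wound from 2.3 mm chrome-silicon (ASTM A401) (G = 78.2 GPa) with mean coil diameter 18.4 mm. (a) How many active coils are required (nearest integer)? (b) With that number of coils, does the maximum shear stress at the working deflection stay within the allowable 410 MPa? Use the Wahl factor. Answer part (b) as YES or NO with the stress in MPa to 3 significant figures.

N_a = Gd⁴/(8D³k) = (78.2×10³)(2.3⁴)/(8·18.4³·3.1) = 14.16 → N_a = 14
Actual rate k = Gd⁴/(8D³·14) = 3.1365 N/mm
Working load F = kδ = 3.1365·21 = 65.867 N
C = 18.4/2.3 = 8.0000; K_W = (4C−1)/(4C−4)+0.615/C = 1.1840
τ_max = K_W·8FD/(πd³) = 1.1840·253.65 = 300.33 MPa
τ_max ≤ 410 MPa → acceptable

(a) 14 coils; (b) YES, τ_max = 300 MPa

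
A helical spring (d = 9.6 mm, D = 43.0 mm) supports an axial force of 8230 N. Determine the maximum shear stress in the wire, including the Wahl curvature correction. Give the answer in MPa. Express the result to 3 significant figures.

1380 MPa

Spring index C = D/d = 43.0/9.6 = 4.4792
K_W = (4C−1)/(4C−4) + 0.615/C = 16.917/13.917 + 0.1373 = 1.3529
τ₀ = 8FD/(πd³) = 8·8230·43.0/(π·9.6³) = 2.83112e+06/2779.5 = 1018.6 MPa
τ_max = K·τ₀ = 1.3529 × 1018.6 = 1378 MPa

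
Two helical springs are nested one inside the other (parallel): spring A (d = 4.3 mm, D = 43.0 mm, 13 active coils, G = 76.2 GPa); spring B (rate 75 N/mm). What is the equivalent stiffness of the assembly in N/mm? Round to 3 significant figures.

k_A = Gd⁴/(8D³N_a) = (76.2×10³)(4.3⁴)/(8·43.0³·13) = 3.1506 N/mm
Parallel: k_eq = 3.1506 + 75 = 78.151 N/mm

78.2 N/mm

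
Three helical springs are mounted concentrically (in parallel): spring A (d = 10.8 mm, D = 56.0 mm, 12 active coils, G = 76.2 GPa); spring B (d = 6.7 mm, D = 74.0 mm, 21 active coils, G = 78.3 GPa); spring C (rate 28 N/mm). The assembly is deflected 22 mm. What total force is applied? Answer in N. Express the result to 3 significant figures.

2020 N

k_A = Gd⁴/(8D³N_a) = (76.2×10³)(10.8⁴)/(8·56.0³·12) = 61.491 N/mm
k_B = Gd⁴/(8D³N_a) = (78.3×10³)(6.7⁴)/(8·74.0³·21) = 2.3177 N/mm
Parallel: k_eq = 61.491 + 2.3177 + 28 = 91.809 N/mm
F = k_eq·δ = 91.809·22 = 2019.8 N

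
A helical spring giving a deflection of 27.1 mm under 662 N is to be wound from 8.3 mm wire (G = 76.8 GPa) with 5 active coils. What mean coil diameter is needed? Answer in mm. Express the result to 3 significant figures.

72.0 mm

Required rate k = F/δ = 662/27.1 = 24.428 N/mm
D = (Gd⁴/(8N_a·k))^(1/3) = (76.8×10³·8.3⁴/(8·5·24.428))^(1/3)
  = (373014)^(1/3) = 71.9849 mm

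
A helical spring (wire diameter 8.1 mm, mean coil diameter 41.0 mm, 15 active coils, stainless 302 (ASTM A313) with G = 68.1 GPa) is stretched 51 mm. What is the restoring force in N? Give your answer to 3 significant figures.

1810 N

k = Gd⁴/(8D³N_a) = (68.1×10³)(8.1⁴)/(8·41.0³·15) = 35.445 N/mm
F = k·δ = 35.445 × 51 = 1807.7 N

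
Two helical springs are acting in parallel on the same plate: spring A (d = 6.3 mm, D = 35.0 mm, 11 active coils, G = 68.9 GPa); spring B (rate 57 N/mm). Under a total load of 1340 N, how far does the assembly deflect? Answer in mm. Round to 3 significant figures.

k_A = Gd⁴/(8D³N_a) = (68.9×10³)(6.3⁴)/(8·35.0³·11) = 28.767 N/mm
Parallel: k_eq = 28.767 + 57 = 85.767 N/mm
δ = F/k_eq = 1340/85.767 = 15.624 mm

15.6 mm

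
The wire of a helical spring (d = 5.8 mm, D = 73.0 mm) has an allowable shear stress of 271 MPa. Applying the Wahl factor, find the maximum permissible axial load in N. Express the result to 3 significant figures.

C = D/d = 73.0/5.8 = 12.5862
K_W = (4C−1)/(4C−4) + 0.615/C = 49.345/46.345 + 0.0489 = 1.1136
τ_max = K·8FD/(πd³) → F_max = τ_allow·πd³/(8DK)
F_max = 271·π·5.8³/(8·73.0·1.1136) = 1.6611e+05/650.34 = 255.42 N

255 N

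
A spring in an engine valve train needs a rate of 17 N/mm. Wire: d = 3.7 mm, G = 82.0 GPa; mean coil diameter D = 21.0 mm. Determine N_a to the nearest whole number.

12

N_a = Gd⁴/(8D³k) = (82.0×10³ × 3.7⁴)/(8 × 21.0³ × 17)
    = 1.53681e+07 / 1.2595e+06 = 12.2 → 12 coils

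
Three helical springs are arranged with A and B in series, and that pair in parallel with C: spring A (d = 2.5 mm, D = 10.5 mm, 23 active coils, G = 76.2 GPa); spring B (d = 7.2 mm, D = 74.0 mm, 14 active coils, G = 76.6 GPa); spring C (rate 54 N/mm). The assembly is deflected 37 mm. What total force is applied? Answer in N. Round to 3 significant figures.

k_A = Gd⁴/(8D³N_a) = (76.2×10³)(2.5⁴)/(8·10.5³·23) = 13.974 N/mm
k_B = Gd⁴/(8D³N_a) = (76.6×10³)(7.2⁴)/(8·74.0³·14) = 4.5357 N/mm
Springs A,B series: k_AB = 1/(1/13.974+1/4.5357) = 3.4243 N/mm; parallel with C: k_eq = 3.4243+54 = 57.424 N/mm
F = k_eq·δ = 57.424·37 = 2124.7 N

2120 N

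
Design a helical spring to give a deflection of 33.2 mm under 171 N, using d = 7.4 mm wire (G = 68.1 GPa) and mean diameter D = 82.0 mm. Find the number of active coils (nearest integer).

Required rate k = F/δ = 171/33.2 = 5.1506 N/mm
N_a = Gd⁴/(8D³k) = (68.1×10³ × 7.4⁴)/(8 × 82.0³ × 5.1506)
    = 2.04209e+08 / 2.2719e+07 = 8.988 → 9 coils

9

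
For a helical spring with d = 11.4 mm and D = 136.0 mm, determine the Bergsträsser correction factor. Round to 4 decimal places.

1.1118

C = D/d = 136.0/11.4 = 11.9298
K_B = (4C+2)/(4C−3) = 49.719/44.719 = 1.1118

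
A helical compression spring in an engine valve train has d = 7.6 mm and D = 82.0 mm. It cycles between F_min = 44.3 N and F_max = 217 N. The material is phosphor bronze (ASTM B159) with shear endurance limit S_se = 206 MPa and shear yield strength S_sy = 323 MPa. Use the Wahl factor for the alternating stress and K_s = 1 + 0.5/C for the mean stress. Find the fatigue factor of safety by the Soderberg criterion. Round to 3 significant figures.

2.34

C = D/d = 82.0/7.6 = 10.7895; K_W = (4C−1)/(4C−4)+0.615/C = 1.1336; K_s = 1+0.5/C = 1.0463
F_a = (F_max−F_min)/2 = 86.35 N; F_m = (F_max+F_min)/2 = 130.65 N
τ_a = K_W·8F_aD/(πd³) = 1.1336 × 41.075 = 46.563 MPa
τ_m = K_s·8F_mD/(πd³) = 1.0463 × 62.147 = 65.027 MPa
Soderberg: 1/n_f = τ_a/S_se + τ_m/S_sy = 46.563/206 + 65.027/323 = 0.22603 + 0.20132 = 0.42736
n_f = 1/0.42736 = 2.34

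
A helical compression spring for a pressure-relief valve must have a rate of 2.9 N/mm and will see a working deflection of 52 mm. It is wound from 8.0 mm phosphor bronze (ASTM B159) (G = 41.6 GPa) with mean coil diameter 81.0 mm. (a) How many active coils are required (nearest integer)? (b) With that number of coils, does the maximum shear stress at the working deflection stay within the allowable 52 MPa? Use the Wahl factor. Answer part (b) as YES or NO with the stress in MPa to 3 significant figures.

(a) 14 coils; (b) NO, τ_max = 68.5 MPa

N_a = Gd⁴/(8D³k) = (41.6×10³)(8.0⁴)/(8·81.0³·2.9) = 13.82 → N_a = 14
Actual rate k = Gd⁴/(8D³·14) = 2.8627 N/mm
Working load F = kδ = 2.8627·52 = 148.86 N
C = 81.0/8.0 = 10.1250; K_W = (4C−1)/(4C−4)+0.615/C = 1.1429
τ_max = K_W·8FD/(πd³) = 1.1429·59.971 = 68.542 MPa
τ_max > 52 MPa → exceeds allowable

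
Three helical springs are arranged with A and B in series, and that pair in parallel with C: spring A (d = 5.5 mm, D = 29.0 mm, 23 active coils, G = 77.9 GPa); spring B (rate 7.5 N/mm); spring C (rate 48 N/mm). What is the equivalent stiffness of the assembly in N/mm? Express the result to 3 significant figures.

k_A = Gd⁴/(8D³N_a) = (77.9×10³)(5.5⁴)/(8·29.0³·23) = 15.885 N/mm
Springs A,B series: k_AB = 1/(1/15.885+1/7.5) = 5.0946 N/mm; parallel with C: k_eq = 5.0946+48 = 53.095 N/mm

53.1 N/mm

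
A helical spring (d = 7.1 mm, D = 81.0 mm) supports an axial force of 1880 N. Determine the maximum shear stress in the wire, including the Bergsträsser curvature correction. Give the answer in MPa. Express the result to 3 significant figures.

Spring index C = D/d = 81.0/7.1 = 11.4085
K_B = (4C+2)/(4C−3) = 47.634/42.634 = 1.1173
τ₀ = 8FD/(πd³) = 8·1880·81.0/(π·7.1³) = 1.21824e+06/1124.4 = 1083.4 MPa
τ_max = K·τ₀ = 1.1173 × 1083.4 = 1210.5 MPa

1210 MPa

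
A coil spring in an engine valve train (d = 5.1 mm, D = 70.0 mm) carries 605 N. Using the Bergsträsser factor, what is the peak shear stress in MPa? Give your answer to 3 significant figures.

891 MPa

Spring index C = D/d = 70.0/5.1 = 13.7255
K_B = (4C+2)/(4C−3) = 56.902/51.902 = 1.0963
τ₀ = 8FD/(πd³) = 8·605·70.0/(π·5.1³) = 338800/416.74 = 812.99 MPa
τ_max = K·τ₀ = 1.0963 × 812.99 = 891.31 MPa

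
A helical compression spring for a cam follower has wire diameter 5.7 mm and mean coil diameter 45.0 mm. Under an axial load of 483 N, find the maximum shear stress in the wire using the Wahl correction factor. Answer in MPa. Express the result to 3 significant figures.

Spring index C = D/d = 45.0/5.7 = 7.8947
K_W = (4C−1)/(4C−4) + 0.615/C = 30.579/27.579 + 0.0779 = 1.1867
τ₀ = 8FD/(πd³) = 8·483·45.0/(π·5.7³) = 173880/581.8 = 298.87 MPa
τ_max = K·τ₀ = 1.1867 × 298.87 = 354.66 MPa

355 MPa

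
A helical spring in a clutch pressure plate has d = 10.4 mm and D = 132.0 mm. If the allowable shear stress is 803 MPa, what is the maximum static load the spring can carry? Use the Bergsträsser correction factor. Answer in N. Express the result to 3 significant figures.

C = D/d = 132.0/10.4 = 12.6923
K_B = (4C+2)/(4C−3) = 52.769/47.769 = 1.1047
τ_max = K·8FD/(πd³) → F_max = τ_allow·πd³/(8DK)
F_max = 803·π·10.4³/(8·132.0·1.1047) = 2.8377e+06/1166.5 = 2432.6 N

2430 N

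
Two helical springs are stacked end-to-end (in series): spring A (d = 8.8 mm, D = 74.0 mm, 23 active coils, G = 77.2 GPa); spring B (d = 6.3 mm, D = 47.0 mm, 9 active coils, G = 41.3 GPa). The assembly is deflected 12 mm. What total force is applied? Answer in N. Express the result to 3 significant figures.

k_A = Gd⁴/(8D³N_a) = (77.2×10³)(8.8⁴)/(8·74.0³·23) = 6.2092 N/mm
k_B = Gd⁴/(8D³N_a) = (41.3×10³)(6.3⁴)/(8·47.0³·9) = 8.7033 N/mm
Series: 1/k_eq = 1/6.2092 + 1/8.7033 = 0.27595; k_eq = 3.6238 N/mm
F = k_eq·δ = 3.6238·12 = 43.486 N

43.5 N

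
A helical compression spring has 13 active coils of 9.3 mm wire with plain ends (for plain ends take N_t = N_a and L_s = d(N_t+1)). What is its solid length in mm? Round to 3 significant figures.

plain ends: N_t = N_a = 13
L_s = d·(N_t+1) = 9.3 × 14 = 130.2 mm

130 mm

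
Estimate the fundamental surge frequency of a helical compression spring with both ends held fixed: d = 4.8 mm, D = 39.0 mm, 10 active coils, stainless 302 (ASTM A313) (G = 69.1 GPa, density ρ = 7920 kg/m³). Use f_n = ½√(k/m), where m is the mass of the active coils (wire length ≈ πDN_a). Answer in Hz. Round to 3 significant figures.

k = Gd⁴/(8D³N_a) = (69.1×10³)(4.8⁴)/(8·39.0³·10) = 7.7296 N/mm = 7729.6 N/m
Wire length L = πDN_a = π·39.0·10 = 1225.2 mm
m = ρ·(πd²/4)·L = 7920 × 18.096×10⁻⁶ m² × 1.2252 m = 0.17559 kg
f_n = ½√(k/m) = 0.5·√(7729.6/0.17559) = 0.5·√(44020) = 104.9 Hz

105 Hz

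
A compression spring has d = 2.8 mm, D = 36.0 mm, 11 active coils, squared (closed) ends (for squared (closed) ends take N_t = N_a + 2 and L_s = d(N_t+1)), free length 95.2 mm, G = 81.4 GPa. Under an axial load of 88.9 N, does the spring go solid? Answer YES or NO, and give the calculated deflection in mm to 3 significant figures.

k = Gd⁴/(8D³N_a) = (81.4×10³)(2.8⁴)/(8·36.0³·11) = 1.2186 N/mm
N_t = 13; L_s = 2.8·14 = 39.2 mm; δ_solid = L₀ − L_s = 95.2 − 39.2 = 56 mm
δ = F/k = 88.9/1.2186 = 72.952 mm
δ ≥ δ_solid → spring goes solid

YES, δ = 73.0 mm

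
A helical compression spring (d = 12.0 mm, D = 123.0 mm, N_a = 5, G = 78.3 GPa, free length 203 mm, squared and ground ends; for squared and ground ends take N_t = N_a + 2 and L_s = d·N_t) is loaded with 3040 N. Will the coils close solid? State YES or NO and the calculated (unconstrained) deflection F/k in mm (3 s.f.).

k = Gd⁴/(8D³N_a) = (78.3×10³)(12.0⁴)/(8·123.0³·5) = 21.813 N/mm
N_t = 7; L_s = 12.0·7 = 84 mm; δ_solid = L₀ − L_s = 203 − 84 = 119 mm
δ = F/k = 3040/21.813 = 139.37 mm
δ ≥ δ_solid → spring goes solid

YES, δ = 139 mm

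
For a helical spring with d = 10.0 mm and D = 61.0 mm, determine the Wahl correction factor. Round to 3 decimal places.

C = D/d = 61.0/10.0 = 6.1000
K_W = (4C−1)/(4C−4) + 0.615/C = 23.400/20.400 + 0.1008 = 1.2479

1.248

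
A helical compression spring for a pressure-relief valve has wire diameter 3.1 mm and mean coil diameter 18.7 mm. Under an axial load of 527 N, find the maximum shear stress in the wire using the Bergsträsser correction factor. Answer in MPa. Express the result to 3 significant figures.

Spring index C = D/d = 18.7/3.1 = 6.0323
K_B = (4C+2)/(4C−3) = 26.129/21.129 = 1.2366
τ₀ = 8FD/(πd³) = 8·527·18.7/(π·3.1³) = 78839.2/93.591 = 842.38 MPa
τ_max = K·τ₀ = 1.2366 × 842.38 = 1041.7 MPa

1040 MPa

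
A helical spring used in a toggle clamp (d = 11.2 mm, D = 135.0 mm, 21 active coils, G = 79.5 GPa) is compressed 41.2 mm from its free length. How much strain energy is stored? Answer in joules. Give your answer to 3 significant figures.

2.57 J

k = Gd⁴/(8D³N_a) = (79.5×10³)(11.2⁴)/(8·135.0³·21) = 3.0264 N/mm
U = ½kδ² = 0.5 × 3.0264 × 41.2² = 2568.6 N·mm = 2.5686 J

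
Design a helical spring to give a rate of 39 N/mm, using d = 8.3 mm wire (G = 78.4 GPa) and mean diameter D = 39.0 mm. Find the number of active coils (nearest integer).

N_a = Gd⁴/(8D³k) = (78.4×10³ × 8.3⁴)/(8 × 39.0³ × 39)
    = 3.72073e+08 / 1.85075e+07 = 20.1 → 20 coils

20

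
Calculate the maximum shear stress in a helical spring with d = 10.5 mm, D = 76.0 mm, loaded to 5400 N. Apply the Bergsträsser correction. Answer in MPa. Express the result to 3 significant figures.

1080 MPa

Spring index C = D/d = 76.0/10.5 = 7.2381
K_B = (4C+2)/(4C−3) = 30.952/25.952 = 1.1927
τ₀ = 8FD/(πd³) = 8·5400·76.0/(π·10.5³) = 3.2832e+06/3636.8 = 902.78 MPa
τ_max = K·τ₀ = 1.1927 × 902.78 = 1076.7 MPa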